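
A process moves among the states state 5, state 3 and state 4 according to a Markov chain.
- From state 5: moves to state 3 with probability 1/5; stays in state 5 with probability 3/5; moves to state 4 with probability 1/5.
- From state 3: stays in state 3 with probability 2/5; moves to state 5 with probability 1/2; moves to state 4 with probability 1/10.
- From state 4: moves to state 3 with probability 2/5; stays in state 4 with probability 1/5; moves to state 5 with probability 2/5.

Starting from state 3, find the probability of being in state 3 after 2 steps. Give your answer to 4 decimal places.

0.3000

Sum over the intermediate state after 1 step:
P = P(state 3→state 5)·P(state 5→state 3) + P(state 3→state 3)·P(state 3→state 3) + P(state 3→state 4)·P(state 4→state 3)
  = 0.5×0.2 + 0.4×0.4 + 0.1×0.4
  = 0.1000 + 0.1600 + 0.0400 = 0.3000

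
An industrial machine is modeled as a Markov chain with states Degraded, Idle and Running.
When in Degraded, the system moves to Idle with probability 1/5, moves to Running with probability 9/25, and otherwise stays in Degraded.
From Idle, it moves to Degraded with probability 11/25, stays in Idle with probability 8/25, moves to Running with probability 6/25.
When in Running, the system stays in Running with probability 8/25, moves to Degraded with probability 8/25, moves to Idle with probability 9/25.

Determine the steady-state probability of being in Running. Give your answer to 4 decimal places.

0.3134

Let the stationary distribution be π with π = πP and π_1 + π_2 + π_3 = 1.
π_1 = 0.44·π_1 + 0.44·π_2 + 0.32·π_3
π_2 = 0.2·π_1 + 0.32·π_2 + 0.36·π_3
Solving with the normalization constraint gives π = (0.4024, 0.2842, 0.3134).
So the stationary probability of Running is 0.3134.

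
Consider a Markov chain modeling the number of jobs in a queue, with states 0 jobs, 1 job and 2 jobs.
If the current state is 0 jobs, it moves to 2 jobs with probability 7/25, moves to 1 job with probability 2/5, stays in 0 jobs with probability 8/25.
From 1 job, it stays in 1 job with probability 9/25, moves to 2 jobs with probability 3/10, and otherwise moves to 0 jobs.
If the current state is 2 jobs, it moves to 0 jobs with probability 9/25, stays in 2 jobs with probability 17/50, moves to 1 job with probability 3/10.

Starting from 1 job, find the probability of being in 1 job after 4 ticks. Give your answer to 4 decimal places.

0.3552

Propagate the distribution vector 4 ticks from 1 job.
After 0 ticks: (0.0000, 1.0000, 0.0000)
After 1 tick: (0.3400, 0.3600, 0.3000)
After 2 ticks: (0.3392, 0.3556, 0.3052)
After 3 ticks: (0.3393, 0.3553, 0.3054)
After 4 ticks: (0.3393, 0.3552, 0.3054)
P(in 1 job after 4 ticks) = 0.3552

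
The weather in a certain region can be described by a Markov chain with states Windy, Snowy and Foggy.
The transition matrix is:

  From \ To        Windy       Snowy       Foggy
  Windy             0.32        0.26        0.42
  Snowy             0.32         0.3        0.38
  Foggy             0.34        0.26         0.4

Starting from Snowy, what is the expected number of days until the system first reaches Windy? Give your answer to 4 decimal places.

3.0511

Let t(s) be the expected number of days to first reach Windy from state s, with t(Windy) = 0. Conditioning on the first day:
t(Snowy) = 1 + 0.3·t(Snowy) + 0.38·t(Foggy)
t(Foggy) = 1 + 0.26·t(Snowy) + 0.4·t(Foggy)
Solving: t(Snowy) = 3.0511, t(Foggy) = 2.9888.
Expected days from Snowy to Windy: 3.0511.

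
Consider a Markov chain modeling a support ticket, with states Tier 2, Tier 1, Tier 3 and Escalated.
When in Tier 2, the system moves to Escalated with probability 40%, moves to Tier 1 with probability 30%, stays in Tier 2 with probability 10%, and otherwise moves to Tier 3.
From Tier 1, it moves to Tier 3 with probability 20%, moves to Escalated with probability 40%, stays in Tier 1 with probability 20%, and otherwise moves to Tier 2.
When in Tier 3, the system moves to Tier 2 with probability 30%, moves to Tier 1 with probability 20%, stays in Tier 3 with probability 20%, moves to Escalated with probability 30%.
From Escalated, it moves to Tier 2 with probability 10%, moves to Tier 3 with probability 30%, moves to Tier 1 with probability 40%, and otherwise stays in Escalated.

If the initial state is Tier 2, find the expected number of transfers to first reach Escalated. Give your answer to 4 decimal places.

2.6316

Let t(s) be the expected number of transfers to first reach Escalated from state s, with t(Escalated) = 0. Conditioning on the first transfer:
t(Tier 2) = 1 + 0.1·t(Tier 2) + 0.3·t(Tier 1) + 0.2·t(Tier 3)
t(Tier 1) = 1 + 0.2·t(Tier 2) + 0.2·t(Tier 1) + 0.2·t(Tier 3)
t(Tier 3) = 1 + 0.3·t(Tier 2) + 0.2·t(Tier 1) + 0.2·t(Tier 3)
Solving: t(Tier 2) = 2.6316, t(Tier 1) = 2.6316, t(Tier 3) = 2.8947.
Expected transfers from Tier 2 to Escalated: 2.6316.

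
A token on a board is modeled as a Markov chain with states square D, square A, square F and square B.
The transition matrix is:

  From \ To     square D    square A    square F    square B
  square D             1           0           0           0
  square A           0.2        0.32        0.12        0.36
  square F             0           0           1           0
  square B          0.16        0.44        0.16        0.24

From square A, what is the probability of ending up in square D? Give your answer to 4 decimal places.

Let h(s) be the probability of absorption at square D starting from transient state s. Then h(square D) = 1 and h(square F) = 0. By first-step analysis:
h(square A) = 0.2·1 + 0.32·h(square A) + 0.12·0 + 0.36·h(square B)
h(square B) = 0.16·1 + 0.44·h(square A) + 0.16·0 + 0.24·h(square B)
Solving: h(square A) = 0.5848, h(square B) = 0.5491.
Starting from square A, the probability is 0.5848.

0.5848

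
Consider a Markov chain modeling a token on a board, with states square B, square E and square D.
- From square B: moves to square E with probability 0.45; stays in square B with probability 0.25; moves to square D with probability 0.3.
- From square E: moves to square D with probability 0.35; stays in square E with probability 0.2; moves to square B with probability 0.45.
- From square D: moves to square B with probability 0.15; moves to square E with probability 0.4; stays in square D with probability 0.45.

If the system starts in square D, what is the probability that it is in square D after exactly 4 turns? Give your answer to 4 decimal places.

Propagate the distribution vector 4 turns from square D.
After 0 turns: (0.0000, 0.0000, 1.0000)
After 1 turn: (0.1500, 0.4000, 0.4500)
After 2 turns: (0.2850, 0.3275, 0.3875)
After 3 turns: (0.2768, 0.3488, 0.3745)
After 4 turns: (0.2823, 0.3441, 0.3736)
P(in square D after 4 turns) = 0.3736

0.3736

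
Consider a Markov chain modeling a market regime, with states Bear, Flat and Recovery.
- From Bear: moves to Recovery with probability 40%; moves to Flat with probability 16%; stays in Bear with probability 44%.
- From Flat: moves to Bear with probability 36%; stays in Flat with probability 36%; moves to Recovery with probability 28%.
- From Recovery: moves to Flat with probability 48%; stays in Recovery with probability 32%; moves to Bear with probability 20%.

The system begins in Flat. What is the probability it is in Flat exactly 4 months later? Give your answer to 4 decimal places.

0.3334

Propagate the distribution vector 4 months from Flat.
After 0 months: (0.0000, 1.0000, 0.0000)
After 1 month: (0.3600, 0.3600, 0.2800)
After 2 months: (0.3440, 0.3216, 0.3344)
After 3 months: (0.3340, 0.3313, 0.3347)
After 4 months: (0.3332, 0.3334, 0.3335)
P(in Flat after 4 months) = 0.3334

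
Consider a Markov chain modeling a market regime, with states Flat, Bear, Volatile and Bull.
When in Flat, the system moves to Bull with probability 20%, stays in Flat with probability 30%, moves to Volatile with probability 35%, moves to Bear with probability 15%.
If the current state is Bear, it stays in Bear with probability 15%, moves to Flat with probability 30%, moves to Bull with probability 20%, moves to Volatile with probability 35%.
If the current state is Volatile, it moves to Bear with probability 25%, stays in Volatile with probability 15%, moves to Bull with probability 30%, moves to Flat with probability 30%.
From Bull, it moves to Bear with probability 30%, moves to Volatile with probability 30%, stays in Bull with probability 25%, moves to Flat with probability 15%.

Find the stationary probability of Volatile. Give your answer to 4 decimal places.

0.2817

Let the stationary distribution be π with π = πP and π_1 + π_2 + π_3 + π_4 = 1.
π_1 = 0.3·π_1 + 0.3·π_2 + 0.3·π_3 + 0.15·π_4
π_2 = 0.15·π_1 + 0.15·π_2 + 0.25·π_3 + 0.3·π_4
π_3 = 0.35·π_1 + 0.35·π_2 + 0.15·π_3 + 0.3·π_4
Solving with the normalization constraint gives π = (0.2640, 0.2142, 0.2817, 0.2402).
So the stationary probability of Volatile is 0.2817.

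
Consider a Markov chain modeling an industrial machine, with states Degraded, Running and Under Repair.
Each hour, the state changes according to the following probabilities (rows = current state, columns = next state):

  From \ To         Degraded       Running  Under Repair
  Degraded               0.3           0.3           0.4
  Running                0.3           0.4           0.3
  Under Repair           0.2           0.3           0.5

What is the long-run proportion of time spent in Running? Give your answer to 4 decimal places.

0.3333

Let the stationary distribution be π with π = πP and π_1 + π_2 + π_3 = 1.
π_1 = 0.3·π_1 + 0.3·π_2 + 0.2·π_3
π_2 = 0.3·π_1 + 0.4·π_2 + 0.3·π_3
Solving with the normalization constraint gives π = (0.2593, 0.3333, 0.4074).
So the stationary probability of Running is 0.3333.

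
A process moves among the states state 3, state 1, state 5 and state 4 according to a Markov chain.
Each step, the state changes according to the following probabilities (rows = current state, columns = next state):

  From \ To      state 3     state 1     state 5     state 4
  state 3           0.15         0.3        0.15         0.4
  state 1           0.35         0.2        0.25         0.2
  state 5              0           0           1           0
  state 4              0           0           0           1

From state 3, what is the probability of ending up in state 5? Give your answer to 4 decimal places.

Let h(s) be the probability of absorption at state 5 starting from transient state s. Then h(state 5) = 1 and h(state 4) = 0. By first-step analysis:
h(state 3) = 0.15·h(state 3) + 0.3·h(state 1) + 0.15·1 + 0.4·0
h(state 1) = 0.35·h(state 3) + 0.2·h(state 1) + 0.25·1 + 0.2·0
Solving: h(state 3) = 0.3391, h(state 1) = 0.4609.
Starting from state 3, the probability is 0.3391.

0.3391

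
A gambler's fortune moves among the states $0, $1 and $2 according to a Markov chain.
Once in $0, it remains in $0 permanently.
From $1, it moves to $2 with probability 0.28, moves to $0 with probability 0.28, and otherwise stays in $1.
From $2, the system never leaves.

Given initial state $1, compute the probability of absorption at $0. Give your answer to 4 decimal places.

Let h(s) be the probability of absorption at $0 starting from transient state s. Then h($0) = 1 and h($2) = 0. By first-step analysis:
h($1) = 0.28·1 + 0.44·h($1) + 0.28·0
Solving: h($1) = 0.5000.
Starting from $1, the probability is 0.5000.

0.5000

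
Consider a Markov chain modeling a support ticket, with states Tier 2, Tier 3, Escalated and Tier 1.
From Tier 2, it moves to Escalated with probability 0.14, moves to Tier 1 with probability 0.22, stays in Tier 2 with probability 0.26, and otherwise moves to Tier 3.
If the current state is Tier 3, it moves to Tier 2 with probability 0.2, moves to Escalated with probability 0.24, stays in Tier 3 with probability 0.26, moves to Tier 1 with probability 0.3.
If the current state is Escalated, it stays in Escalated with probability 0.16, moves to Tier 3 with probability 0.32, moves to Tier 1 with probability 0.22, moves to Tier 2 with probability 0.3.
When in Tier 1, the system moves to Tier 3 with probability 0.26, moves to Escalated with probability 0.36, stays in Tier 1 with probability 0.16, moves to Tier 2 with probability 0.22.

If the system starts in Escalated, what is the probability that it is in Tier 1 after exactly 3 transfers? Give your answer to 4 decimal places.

Propagate the distribution vector 3 transfers from Escalated.
After 0 transfers: (0.0000, 0.0000, 1.0000, 0.0000)
After 1 transfer: (0.3000, 0.3200, 0.1600, 0.2200)
After 2 transfers: (0.2384, 0.3056, 0.2236, 0.2324)
After 3 transfers: (0.2413, 0.3020, 0.2262, 0.2305)
P(in Tier 1 after 3 transfers) = 0.2305

0.2305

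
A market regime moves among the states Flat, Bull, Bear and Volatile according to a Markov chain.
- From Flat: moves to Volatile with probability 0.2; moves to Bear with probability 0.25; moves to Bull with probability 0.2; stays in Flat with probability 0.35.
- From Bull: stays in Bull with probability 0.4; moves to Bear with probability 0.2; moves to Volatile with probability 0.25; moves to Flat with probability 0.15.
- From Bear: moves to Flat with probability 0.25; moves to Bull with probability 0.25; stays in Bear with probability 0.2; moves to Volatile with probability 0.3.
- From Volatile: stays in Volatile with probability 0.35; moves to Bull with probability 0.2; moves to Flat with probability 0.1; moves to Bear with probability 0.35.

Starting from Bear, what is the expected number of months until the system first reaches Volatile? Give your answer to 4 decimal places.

3.8263

Let t(s) be the expected number of months to first reach Volatile from state s, with t(Volatile) = 0. Conditioning on the first month:
t(Flat) = 1 + 0.35·t(Flat) + 0.2·t(Bull) + 0.25·t(Bear)
t(Bull) = 1 + 0.15·t(Flat) + 0.4·t(Bull) + 0.2·t(Bear)
t(Bear) = 1 + 0.25·t(Flat) + 0.25·t(Bull) + 0.2·t(Bear)
Solving: t(Flat) = 4.2417, t(Bull) = 4.0025, t(Bear) = 3.8263.
Expected months from Bear to Volatile: 3.8263.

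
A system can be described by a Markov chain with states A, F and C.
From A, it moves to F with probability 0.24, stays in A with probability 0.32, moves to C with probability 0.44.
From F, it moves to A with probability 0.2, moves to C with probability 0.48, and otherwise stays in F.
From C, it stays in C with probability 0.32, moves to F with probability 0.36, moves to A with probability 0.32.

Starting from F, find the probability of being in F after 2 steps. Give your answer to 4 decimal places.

Sum over the intermediate state after 1 step:
P = P(F→A)·P(A→F) + P(F→F)·P(F→F) + P(F→C)·P(C→F)
  = 0.2×0.24 + 0.32×0.32 + 0.48×0.36
  = 0.0480 + 0.1024 + 0.1728 = 0.3232

0.3232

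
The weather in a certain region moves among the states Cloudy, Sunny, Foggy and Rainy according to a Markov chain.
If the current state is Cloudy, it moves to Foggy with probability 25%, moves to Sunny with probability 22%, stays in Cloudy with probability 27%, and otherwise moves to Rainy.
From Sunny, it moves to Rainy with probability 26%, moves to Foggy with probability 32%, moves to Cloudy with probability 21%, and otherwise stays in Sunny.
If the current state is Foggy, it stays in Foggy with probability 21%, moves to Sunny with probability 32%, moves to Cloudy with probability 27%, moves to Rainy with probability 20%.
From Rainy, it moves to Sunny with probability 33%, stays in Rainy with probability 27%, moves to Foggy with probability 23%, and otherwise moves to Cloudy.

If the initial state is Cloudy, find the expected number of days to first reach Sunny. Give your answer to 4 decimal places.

3.6917

Let t(s) be the expected number of days to first reach Sunny from state s, with t(Sunny) = 0. Conditioning on the first day:
t(Cloudy) = 1 + 0.27·t(Cloudy) + 0.25·t(Foggy) + 0.26·t(Rainy)
t(Foggy) = 1 + 0.27·t(Cloudy) + 0.21·t(Foggy) + 0.2·t(Rainy)
t(Rainy) = 1 + 0.17·t(Cloudy) + 0.23·t(Foggy) + 0.27·t(Rainy)
Solving: t(Cloudy) = 3.6917, t(Foggy) = 3.3600, t(Rainy) = 3.2882.
Expected days from Cloudy to Sunny: 3.6917.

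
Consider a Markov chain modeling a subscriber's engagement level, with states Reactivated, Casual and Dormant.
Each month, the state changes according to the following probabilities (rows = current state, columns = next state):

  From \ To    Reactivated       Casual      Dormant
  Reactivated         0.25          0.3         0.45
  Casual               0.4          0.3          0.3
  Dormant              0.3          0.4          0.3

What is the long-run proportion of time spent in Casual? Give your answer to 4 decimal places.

0.3348

Let the stationary distribution be π with π = πP and π_1 + π_2 + π_3 = 1.
π_1 = 0.25·π_1 + 0.4·π_2 + 0.3·π_3
π_2 = 0.3·π_1 + 0.3·π_2 + 0.4·π_3
Solving with the normalization constraint gives π = (0.3176, 0.3348, 0.3476).
So the stationary probability of Casual is 0.3348.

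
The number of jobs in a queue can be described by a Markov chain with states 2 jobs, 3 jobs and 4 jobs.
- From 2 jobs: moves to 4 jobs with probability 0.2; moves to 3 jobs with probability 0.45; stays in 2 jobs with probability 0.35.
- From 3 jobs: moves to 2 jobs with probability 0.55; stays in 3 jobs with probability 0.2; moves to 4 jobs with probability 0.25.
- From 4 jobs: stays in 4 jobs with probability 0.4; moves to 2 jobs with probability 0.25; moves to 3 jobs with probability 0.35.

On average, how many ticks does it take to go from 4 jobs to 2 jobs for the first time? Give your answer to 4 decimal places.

Let t(s) be the expected number of ticks to first reach 2 jobs from state s, with t(2 jobs) = 0. Conditioning on the first tick:
t(3 jobs) = 1 + 0.2·t(3 jobs) + 0.25·t(4 jobs)
t(4 jobs) = 1 + 0.35·t(3 jobs) + 0.4·t(4 jobs)
Solving: t(3 jobs) = 2.1656, t(4 jobs) = 2.9299.
Expected ticks from 4 jobs to 2 jobs: 2.9299.

2.9299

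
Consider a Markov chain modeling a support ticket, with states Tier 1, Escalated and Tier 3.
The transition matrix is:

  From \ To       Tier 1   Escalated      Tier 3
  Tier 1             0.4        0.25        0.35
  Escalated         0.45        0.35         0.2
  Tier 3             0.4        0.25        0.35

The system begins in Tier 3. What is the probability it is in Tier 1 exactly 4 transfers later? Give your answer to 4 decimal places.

0.4139

Propagate the distribution vector 4 transfers from Tier 3.
After 0 transfers: (0.0000, 0.0000, 1.0000)
After 1 transfer: (0.4000, 0.2500, 0.3500)
After 2 transfers: (0.4125, 0.2750, 0.3125)
After 3 transfers: (0.4138, 0.2775, 0.3088)
After 4 transfers: (0.4139, 0.2778, 0.3084)
P(in Tier 1 after 4 transfers) = 0.4139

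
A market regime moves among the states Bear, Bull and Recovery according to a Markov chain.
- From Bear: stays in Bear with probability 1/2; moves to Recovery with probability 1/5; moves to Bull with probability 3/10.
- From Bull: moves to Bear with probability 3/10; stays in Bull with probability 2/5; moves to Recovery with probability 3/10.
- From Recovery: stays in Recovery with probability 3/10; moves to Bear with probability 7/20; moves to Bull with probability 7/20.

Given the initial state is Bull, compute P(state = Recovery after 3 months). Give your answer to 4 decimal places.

Propagate the distribution vector 3 months from Bull.
After 0 months: (0.0000, 1.0000, 0.0000)
After 1 month: (0.3000, 0.4000, 0.3000)
After 2 months: (0.3750, 0.3550, 0.2700)
After 3 months: (0.3885, 0.3490, 0.2625)
P(in Recovery after 3 months) = 0.2625

0.2625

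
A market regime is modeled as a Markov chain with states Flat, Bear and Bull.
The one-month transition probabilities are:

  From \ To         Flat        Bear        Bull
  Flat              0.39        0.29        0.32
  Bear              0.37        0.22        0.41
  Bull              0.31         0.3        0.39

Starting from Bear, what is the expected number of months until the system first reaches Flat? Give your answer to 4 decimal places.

2.8912

Let t(s) be the expected number of months to first reach Flat from state s, with t(Flat) = 0. Conditioning on the first month:
t(Bear) = 1 + 0.22·t(Bear) + 0.41·t(Bull)
t(Bull) = 1 + 0.3·t(Bear) + 0.39·t(Bull)
Solving: t(Bear) = 2.8912, t(Bull) = 3.0612.
Expected months from Bear to Flat: 2.8912.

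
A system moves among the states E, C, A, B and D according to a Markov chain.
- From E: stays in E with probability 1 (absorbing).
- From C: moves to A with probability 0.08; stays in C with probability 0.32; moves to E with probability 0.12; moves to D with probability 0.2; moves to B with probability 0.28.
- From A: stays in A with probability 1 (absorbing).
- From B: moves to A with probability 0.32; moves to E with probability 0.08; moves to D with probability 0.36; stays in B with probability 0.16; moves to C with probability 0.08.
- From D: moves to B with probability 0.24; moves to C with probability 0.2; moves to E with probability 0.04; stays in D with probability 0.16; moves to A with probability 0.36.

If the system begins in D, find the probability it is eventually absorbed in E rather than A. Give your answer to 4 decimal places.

0.1798

Let h(s) be the probability of absorption at E starting from transient state s. Then h(E) = 1 and h(A) = 0. By first-step analysis:
h(C) = 0.12·1 + 0.32·h(C) + 0.08·0 + 0.28·h(B) + 0.2·h(D)
h(B) = 0.08·1 + 0.08·h(C) + 0.32·0 + 0.16·h(B) + 0.36·h(D)
h(D) = 0.04·1 + 0.2·h(C) + 0.36·0 + 0.24·h(B) + 0.16·h(D)
Solving: h(C) = 0.3125, h(B) = 0.2020, h(D) = 0.1798.
Starting from D, the probability is 0.1798.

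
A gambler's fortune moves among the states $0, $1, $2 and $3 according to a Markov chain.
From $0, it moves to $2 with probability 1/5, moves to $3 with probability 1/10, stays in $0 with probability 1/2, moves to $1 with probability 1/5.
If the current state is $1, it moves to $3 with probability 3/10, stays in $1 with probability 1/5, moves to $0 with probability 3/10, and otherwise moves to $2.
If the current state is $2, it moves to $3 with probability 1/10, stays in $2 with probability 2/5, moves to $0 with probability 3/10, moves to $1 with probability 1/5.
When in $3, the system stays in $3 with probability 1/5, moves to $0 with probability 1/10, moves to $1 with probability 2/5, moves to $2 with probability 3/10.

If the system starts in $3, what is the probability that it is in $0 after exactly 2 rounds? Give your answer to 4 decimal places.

Propagate the distribution vector 2 rounds from $3.
After 0 rounds: (0.0000, 0.0000, 0.0000, 1.0000)
After 1 round: (0.1000, 0.4000, 0.3000, 0.2000)
After 2 rounds: (0.2800, 0.2400, 0.2800, 0.2000)
P(in $0 after 2 rounds) = 0.2800

0.2800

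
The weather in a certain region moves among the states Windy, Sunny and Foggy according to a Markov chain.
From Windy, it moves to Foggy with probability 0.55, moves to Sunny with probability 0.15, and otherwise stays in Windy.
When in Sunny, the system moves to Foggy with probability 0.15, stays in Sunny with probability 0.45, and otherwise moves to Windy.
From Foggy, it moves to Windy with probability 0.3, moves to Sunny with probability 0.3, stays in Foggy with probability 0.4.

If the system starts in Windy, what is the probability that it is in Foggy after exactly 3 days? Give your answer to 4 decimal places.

0.3779

Propagate the distribution vector 3 days from Windy.
After 0 days: (1.0000, 0.0000, 0.0000)
After 1 day: (0.3000, 0.1500, 0.5500)
After 2 days: (0.3150, 0.2775, 0.4075)
After 3 days: (0.3278, 0.2944, 0.3779)
P(in Foggy after 3 days) = 0.3779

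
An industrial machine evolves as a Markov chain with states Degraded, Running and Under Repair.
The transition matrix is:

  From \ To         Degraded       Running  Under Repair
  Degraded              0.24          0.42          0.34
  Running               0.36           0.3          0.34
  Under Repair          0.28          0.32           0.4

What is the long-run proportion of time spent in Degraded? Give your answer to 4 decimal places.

Let the stationary distribution be π with π = πP and π_1 + π_2 + π_3 = 1.
π_1 = 0.24·π_1 + 0.36·π_2 + 0.28·π_3
π_2 = 0.42·π_1 + 0.3·π_2 + 0.32·π_3
Solving with the normalization constraint gives π = (0.2956, 0.3427, 0.3617).
So the stationary probability of Degraded is 0.2956.

0.2956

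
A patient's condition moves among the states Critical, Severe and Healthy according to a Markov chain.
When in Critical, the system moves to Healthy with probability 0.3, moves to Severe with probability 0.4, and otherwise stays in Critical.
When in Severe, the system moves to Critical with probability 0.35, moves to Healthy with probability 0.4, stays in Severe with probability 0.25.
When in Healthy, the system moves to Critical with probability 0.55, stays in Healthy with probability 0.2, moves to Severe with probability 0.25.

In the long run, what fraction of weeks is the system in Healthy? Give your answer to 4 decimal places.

Let the stationary distribution be π with π = πP and π_1 + π_2 + π_3 = 1.
π_1 = 0.3·π_1 + 0.35·π_2 + 0.55·π_3
π_2 = 0.4·π_1 + 0.25·π_2 + 0.25·π_3
Solving with the normalization constraint gives π = (0.3906, 0.3086, 0.3008).
So the stationary probability of Healthy is 0.3008.

0.3008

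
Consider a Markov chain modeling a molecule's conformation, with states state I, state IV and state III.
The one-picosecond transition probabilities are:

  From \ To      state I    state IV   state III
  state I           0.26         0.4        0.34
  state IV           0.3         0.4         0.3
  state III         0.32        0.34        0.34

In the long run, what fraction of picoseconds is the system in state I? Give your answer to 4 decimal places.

Let the stationary distribution be π with π = πP and π_1 + π_2 + π_3 = 1.
π_1 = 0.26·π_1 + 0.3·π_2 + 0.32·π_3
π_2 = 0.4·π_1 + 0.4·π_2 + 0.34·π_3
Solving with the normalization constraint gives π = (0.2947, 0.3805, 0.3248).
So the stationary probability of state I is 0.2947.

0.2947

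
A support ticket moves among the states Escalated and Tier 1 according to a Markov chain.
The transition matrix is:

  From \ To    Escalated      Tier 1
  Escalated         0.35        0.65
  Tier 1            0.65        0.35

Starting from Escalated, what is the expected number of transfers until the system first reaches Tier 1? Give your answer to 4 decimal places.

1.5385

Let t(s) be the expected number of transfers to first reach Tier 1 from state s, with t(Tier 1) = 0. Conditioning on the first transfer:
t(Escalated) = 1 + 0.35·t(Escalated)
Solving: t(Escalated) = 1.5385.
Expected transfers from Escalated to Tier 1: 1.5385.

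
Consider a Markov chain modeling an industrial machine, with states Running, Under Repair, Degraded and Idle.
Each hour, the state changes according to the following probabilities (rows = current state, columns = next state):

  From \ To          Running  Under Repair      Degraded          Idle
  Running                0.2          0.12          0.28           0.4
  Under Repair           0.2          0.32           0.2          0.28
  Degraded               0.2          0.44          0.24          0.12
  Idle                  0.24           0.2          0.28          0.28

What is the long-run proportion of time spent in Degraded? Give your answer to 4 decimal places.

0.2480

Let the stationary distribution be π with π = πP and π_1 + π_2 + π_3 + π_4 = 1.
π_1 = 0.2·π_1 + 0.2·π_2 + 0.2·π_3 + 0.24·π_4
π_2 = 0.12·π_1 + 0.32·π_2 + 0.44·π_3 + 0.2·π_4
π_3 = 0.28·π_1 + 0.2·π_2 + 0.24·π_3 + 0.28·π_4
Solving with the normalization constraint gives π = (0.2106, 0.2758, 0.2480, 0.2656).
So the stationary probability of Degraded is 0.2480.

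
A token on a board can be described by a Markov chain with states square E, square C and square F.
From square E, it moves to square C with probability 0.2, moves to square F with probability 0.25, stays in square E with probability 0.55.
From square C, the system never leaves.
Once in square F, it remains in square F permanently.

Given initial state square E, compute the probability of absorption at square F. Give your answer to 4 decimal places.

Let h(s) be the probability of absorption at square F starting from transient state s. Then h(square F) = 1 and h(square C) = 0. By first-step analysis:
h(square E) = 0.55·h(square E) + 0.2·0 + 0.25·1
Solving: h(square E) = 0.5556.
Starting from square E, the probability is 0.5556.

0.5556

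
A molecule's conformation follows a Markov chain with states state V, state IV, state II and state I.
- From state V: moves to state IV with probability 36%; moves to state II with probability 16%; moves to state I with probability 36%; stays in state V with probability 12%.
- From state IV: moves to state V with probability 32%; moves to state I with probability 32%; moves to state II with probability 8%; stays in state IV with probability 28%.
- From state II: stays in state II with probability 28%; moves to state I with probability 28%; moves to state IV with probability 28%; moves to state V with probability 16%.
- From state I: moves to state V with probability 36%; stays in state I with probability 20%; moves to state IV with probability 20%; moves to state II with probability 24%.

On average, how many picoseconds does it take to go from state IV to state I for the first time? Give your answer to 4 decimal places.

Let t(s) be the expected number of picoseconds to first reach state I from state s, with t(state I) = 0. Conditioning on the first picosecond:
t(state V) = 1 + 0.12·t(state V) + 0.36·t(state IV) + 0.16·t(state II)
t(state IV) = 1 + 0.32·t(state V) + 0.28·t(state IV) + 0.08·t(state II)
t(state II) = 1 + 0.16·t(state V) + 0.28·t(state IV) + 0.28·t(state II)
Solving: t(state V) = 2.9858, t(state IV) = 3.0769, t(state II) = 3.2490.
Expected picoseconds from state IV to state I: 3.0769.

3.0769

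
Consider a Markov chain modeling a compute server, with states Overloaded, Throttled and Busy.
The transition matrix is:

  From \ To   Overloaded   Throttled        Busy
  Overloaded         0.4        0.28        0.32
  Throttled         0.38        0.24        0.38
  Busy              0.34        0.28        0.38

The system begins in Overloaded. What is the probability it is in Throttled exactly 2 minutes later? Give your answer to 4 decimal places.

Sum over the intermediate state after 1 minute:
P = P(Overloaded→Overloaded)·P(Overloaded→Throttled) + P(Overloaded→Throttled)·P(Throttled→Throttled) + P(Overloaded→Busy)·P(Busy→Throttled)
  = 0.4×0.28 + 0.28×0.24 + 0.32×0.28
  = 0.1120 + 0.0672 + 0.0896 = 0.2688

0.2688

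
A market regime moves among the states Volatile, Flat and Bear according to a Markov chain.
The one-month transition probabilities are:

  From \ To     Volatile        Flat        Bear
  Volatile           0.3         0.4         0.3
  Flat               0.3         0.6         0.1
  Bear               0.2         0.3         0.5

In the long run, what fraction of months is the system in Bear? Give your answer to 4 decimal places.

Let the stationary distribution be π with π = πP and π_1 + π_2 + π_3 = 1.
π_1 = 0.3·π_1 + 0.3·π_2 + 0.2·π_3
π_2 = 0.4·π_1 + 0.6·π_2 + 0.3·π_3
Solving with the normalization constraint gives π = (0.2742, 0.4677, 0.2581).
So the stationary probability of Bear is 0.2581.

0.2581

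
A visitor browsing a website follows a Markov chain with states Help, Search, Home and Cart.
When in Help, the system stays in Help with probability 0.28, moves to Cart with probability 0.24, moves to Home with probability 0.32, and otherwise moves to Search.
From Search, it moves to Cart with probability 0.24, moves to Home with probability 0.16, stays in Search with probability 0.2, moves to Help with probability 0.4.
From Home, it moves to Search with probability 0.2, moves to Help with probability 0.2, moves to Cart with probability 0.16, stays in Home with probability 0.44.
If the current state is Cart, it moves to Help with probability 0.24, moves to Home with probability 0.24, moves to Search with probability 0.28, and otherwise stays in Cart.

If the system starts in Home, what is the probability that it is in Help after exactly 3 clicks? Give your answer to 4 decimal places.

Propagate the distribution vector 3 clicks from Home.
After 0 clicks: (0.0000, 0.0000, 1.0000, 0.0000)
After 1 click: (0.2000, 0.2000, 0.4400, 0.1600)
After 2 clicks: (0.2624, 0.2048, 0.3280, 0.2048)
After 3 clicks: (0.2701, 0.2059, 0.3102, 0.2138)
P(in Help after 3 clicks) = 0.2701

0.2701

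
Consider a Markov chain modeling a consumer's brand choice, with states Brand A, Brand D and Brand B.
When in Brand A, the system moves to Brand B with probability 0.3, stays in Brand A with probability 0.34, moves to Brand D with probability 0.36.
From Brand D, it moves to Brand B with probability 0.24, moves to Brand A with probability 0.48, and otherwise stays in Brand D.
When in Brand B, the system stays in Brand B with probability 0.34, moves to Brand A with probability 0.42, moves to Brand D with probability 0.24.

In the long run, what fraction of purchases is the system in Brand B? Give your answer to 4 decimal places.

0.2937

Let the stationary distribution be π with π = πP and π_1 + π_2 + π_3 = 1.
π_1 = 0.34·π_1 + 0.48·π_2 + 0.42·π_3
π_2 = 0.36·π_1 + 0.28·π_2 + 0.24·π_3
Solving with the normalization constraint gives π = (0.4056, 0.3007, 0.2937).
So the stationary probability of Brand B is 0.2937.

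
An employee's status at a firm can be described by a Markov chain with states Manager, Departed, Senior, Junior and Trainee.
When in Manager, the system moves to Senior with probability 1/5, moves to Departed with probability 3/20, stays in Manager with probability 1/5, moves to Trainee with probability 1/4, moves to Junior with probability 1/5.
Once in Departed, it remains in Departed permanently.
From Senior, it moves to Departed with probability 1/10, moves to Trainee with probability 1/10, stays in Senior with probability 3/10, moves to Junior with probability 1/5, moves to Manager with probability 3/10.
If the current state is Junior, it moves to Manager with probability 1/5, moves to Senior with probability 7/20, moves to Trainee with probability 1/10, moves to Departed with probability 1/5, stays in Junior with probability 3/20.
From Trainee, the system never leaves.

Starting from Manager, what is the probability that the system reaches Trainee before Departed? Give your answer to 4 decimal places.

0.5553

Let h(s) be the probability of absorption at Trainee starting from transient state s. Then h(Trainee) = 1 and h(Departed) = 0. By first-step analysis:
h(Manager) = 0.2·h(Manager) + 0.15·0 + 0.2·h(Senior) + 0.2·h(Junior) + 0.25·1
h(Senior) = 0.3·h(Manager) + 0.1·0 + 0.3·h(Senior) + 0.2·h(Junior) + 0.1·1
h(Junior) = 0.2·h(Manager) + 0.2·0 + 0.35·h(Senior) + 0.15·h(Junior) + 0.1·1
Solving: h(Manager) = 0.5553, h(Senior) = 0.5120, h(Junior) = 0.4591.
Starting from Manager, the probability is 0.5553.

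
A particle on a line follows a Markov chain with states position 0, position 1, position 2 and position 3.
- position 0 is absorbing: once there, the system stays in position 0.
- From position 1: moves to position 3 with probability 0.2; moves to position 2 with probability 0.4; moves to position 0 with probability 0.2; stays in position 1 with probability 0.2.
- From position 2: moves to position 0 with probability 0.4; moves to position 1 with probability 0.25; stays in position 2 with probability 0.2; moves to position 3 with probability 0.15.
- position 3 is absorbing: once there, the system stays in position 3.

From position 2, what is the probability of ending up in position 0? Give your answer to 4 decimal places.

Let h(s) be the probability of absorption at position 0 starting from transient state s. Then h(position 0) = 1 and h(position 3) = 0. By first-step analysis:
h(position 1) = 0.2·1 + 0.2·h(position 1) + 0.4·h(position 2) + 0.2·0
h(position 2) = 0.4·1 + 0.25·h(position 1) + 0.2·h(position 2) + 0.15·0
Solving: h(position 1) = 0.5926, h(position 2) = 0.6852.
Starting from position 2, the probability is 0.6852.

0.6852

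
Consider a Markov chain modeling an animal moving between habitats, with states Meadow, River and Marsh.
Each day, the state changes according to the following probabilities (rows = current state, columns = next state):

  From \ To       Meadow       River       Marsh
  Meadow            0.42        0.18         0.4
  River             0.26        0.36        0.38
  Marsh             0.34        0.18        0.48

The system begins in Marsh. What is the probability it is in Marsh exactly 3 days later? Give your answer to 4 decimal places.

Propagate the distribution vector 3 days from Marsh.
After 0 days: (0.0000, 0.0000, 1.0000)
After 1 day: (0.3400, 0.1800, 0.4800)
After 2 days: (0.3528, 0.2124, 0.4348)
After 3 days: (0.3512, 0.2182, 0.4305)
P(in Marsh after 3 days) = 0.4305

0.4305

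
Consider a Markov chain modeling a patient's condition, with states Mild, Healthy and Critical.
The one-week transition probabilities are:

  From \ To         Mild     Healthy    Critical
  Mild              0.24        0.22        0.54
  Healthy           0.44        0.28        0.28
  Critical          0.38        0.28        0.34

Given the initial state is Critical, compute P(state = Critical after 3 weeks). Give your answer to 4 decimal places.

Propagate the distribution vector 3 weeks from Critical.
After 0 weeks: (0.0000, 0.0000, 1.0000)
After 1 week: (0.3800, 0.2800, 0.3400)
After 2 weeks: (0.3436, 0.2572, 0.3992)
After 3 weeks: (0.3473, 0.2594, 0.3933)
P(in Critical after 3 weeks) = 0.3933

0.3933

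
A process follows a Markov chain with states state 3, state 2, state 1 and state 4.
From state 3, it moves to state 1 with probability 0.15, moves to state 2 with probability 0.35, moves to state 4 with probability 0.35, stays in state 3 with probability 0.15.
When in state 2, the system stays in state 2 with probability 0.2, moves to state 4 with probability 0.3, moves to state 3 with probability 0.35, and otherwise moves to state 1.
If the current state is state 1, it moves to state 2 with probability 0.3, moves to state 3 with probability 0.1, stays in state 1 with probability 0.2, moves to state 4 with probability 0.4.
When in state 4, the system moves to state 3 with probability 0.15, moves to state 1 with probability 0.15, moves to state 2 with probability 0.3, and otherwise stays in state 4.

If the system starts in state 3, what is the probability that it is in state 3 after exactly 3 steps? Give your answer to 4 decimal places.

Propagate the distribution vector 3 steps from state 3.
After 0 steps: (1.0000, 0.0000, 0.0000, 0.0000)
After 1 step: (0.1500, 0.3500, 0.1500, 0.3500)
After 2 steps: (0.2125, 0.2725, 0.1575, 0.3575)
After 3 steps: (0.1966, 0.2834, 0.1579, 0.3621)
P(in state 3 after 3 steps) = 0.1966

0.1966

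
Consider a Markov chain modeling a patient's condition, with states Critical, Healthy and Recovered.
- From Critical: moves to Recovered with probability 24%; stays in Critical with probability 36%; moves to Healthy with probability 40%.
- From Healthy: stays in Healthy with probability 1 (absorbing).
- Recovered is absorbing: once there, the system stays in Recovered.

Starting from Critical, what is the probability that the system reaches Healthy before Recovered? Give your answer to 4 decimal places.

0.6250

Let h(s) be the probability of absorption at Healthy starting from transient state s. Then h(Healthy) = 1 and h(Recovered) = 0. By first-step analysis:
h(Critical) = 0.36·h(Critical) + 0.4·1 + 0.24·0
Solving: h(Critical) = 0.6250.
Starting from Critical, the probability is 0.6250.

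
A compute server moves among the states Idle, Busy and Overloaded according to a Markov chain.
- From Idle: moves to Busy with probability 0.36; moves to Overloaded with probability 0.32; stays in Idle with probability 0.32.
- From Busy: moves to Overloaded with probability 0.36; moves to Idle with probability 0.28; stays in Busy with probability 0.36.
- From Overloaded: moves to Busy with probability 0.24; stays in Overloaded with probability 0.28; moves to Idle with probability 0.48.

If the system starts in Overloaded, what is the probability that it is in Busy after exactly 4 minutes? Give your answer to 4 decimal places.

Propagate the distribution vector 4 minutes from Overloaded.
After 0 minutes: (0.0000, 0.0000, 1.0000)
After 1 minute: (0.4800, 0.2400, 0.2800)
After 2 minutes: (0.3552, 0.3264, 0.3184)
After 3 minutes: (0.3579, 0.3218, 0.3203)
After 4 minutes: (0.3584, 0.3216, 0.3201)
P(in Busy after 4 minutes) = 0.3216

0.3216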